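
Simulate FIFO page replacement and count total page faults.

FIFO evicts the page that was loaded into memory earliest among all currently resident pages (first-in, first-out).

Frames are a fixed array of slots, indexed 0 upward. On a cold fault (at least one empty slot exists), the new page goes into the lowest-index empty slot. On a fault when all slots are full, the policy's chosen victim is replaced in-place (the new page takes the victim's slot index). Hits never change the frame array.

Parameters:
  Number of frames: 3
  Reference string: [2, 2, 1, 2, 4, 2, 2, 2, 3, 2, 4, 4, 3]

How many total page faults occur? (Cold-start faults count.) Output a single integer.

Answer: 5

Derivation:
Step 0: ref 2 → FAULT, frames=[2,-,-]
Step 1: ref 2 → HIT, frames=[2,-,-]
Step 2: ref 1 → FAULT, frames=[2,1,-]
Step 3: ref 2 → HIT, frames=[2,1,-]
Step 4: ref 4 → FAULT, frames=[2,1,4]
Step 5: ref 2 → HIT, frames=[2,1,4]
Step 6: ref 2 → HIT, frames=[2,1,4]
Step 7: ref 2 → HIT, frames=[2,1,4]
Step 8: ref 3 → FAULT (evict 2), frames=[3,1,4]
Step 9: ref 2 → FAULT (evict 1), frames=[3,2,4]
Step 10: ref 4 → HIT, frames=[3,2,4]
Step 11: ref 4 → HIT, frames=[3,2,4]
Step 12: ref 3 → HIT, frames=[3,2,4]
Total faults: 5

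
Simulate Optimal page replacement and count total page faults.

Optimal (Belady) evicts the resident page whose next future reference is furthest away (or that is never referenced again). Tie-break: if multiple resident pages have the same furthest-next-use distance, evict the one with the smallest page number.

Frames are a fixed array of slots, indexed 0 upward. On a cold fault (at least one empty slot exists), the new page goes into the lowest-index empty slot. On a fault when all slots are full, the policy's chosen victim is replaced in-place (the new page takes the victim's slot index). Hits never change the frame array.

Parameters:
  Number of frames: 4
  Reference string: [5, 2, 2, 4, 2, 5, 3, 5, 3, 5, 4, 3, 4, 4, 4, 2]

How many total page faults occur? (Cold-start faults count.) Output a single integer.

Step 0: ref 5 → FAULT, frames=[5,-,-,-]
Step 1: ref 2 → FAULT, frames=[5,2,-,-]
Step 2: ref 2 → HIT, frames=[5,2,-,-]
Step 3: ref 4 → FAULT, frames=[5,2,4,-]
Step 4: ref 2 → HIT, frames=[5,2,4,-]
Step 5: ref 5 → HIT, frames=[5,2,4,-]
Step 6: ref 3 → FAULT, frames=[5,2,4,3]
Step 7: ref 5 → HIT, frames=[5,2,4,3]
Step 8: ref 3 → HIT, frames=[5,2,4,3]
Step 9: ref 5 → HIT, frames=[5,2,4,3]
Step 10: ref 4 → HIT, frames=[5,2,4,3]
Step 11: ref 3 → HIT, frames=[5,2,4,3]
Step 12: ref 4 → HIT, frames=[5,2,4,3]
Step 13: ref 4 → HIT, frames=[5,2,4,3]
Step 14: ref 4 → HIT, frames=[5,2,4,3]
Step 15: ref 2 → HIT, frames=[5,2,4,3]
Total faults: 4

Answer: 4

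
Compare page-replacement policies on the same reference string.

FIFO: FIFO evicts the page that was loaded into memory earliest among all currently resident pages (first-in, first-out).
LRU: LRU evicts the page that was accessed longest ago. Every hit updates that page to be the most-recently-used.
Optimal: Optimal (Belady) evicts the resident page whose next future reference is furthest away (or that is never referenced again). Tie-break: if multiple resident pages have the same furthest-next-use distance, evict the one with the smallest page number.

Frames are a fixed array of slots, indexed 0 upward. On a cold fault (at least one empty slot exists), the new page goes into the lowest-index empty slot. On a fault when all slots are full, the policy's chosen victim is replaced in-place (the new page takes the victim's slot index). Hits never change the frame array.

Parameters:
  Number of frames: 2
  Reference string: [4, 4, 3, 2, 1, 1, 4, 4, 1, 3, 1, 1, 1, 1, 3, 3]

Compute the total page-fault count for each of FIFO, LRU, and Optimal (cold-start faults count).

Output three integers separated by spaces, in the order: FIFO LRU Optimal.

--- FIFO ---
  step 0: ref 4 -> FAULT, frames=[4,-] (faults so far: 1)
  step 1: ref 4 -> HIT, frames=[4,-] (faults so far: 1)
  step 2: ref 3 -> FAULT, frames=[4,3] (faults so far: 2)
  step 3: ref 2 -> FAULT, evict 4, frames=[2,3] (faults so far: 3)
  step 4: ref 1 -> FAULT, evict 3, frames=[2,1] (faults so far: 4)
  step 5: ref 1 -> HIT, frames=[2,1] (faults so far: 4)
  step 6: ref 4 -> FAULT, evict 2, frames=[4,1] (faults so far: 5)
  step 7: ref 4 -> HIT, frames=[4,1] (faults so far: 5)
  step 8: ref 1 -> HIT, frames=[4,1] (faults so far: 5)
  step 9: ref 3 -> FAULT, evict 1, frames=[4,3] (faults so far: 6)
  step 10: ref 1 -> FAULT, evict 4, frames=[1,3] (faults so far: 7)
  step 11: ref 1 -> HIT, frames=[1,3] (faults so far: 7)
  step 12: ref 1 -> HIT, frames=[1,3] (faults so far: 7)
  step 13: ref 1 -> HIT, frames=[1,3] (faults so far: 7)
  step 14: ref 3 -> HIT, frames=[1,3] (faults so far: 7)
  step 15: ref 3 -> HIT, frames=[1,3] (faults so far: 7)
  FIFO total faults: 7
--- LRU ---
  step 0: ref 4 -> FAULT, frames=[4,-] (faults so far: 1)
  step 1: ref 4 -> HIT, frames=[4,-] (faults so far: 1)
  step 2: ref 3 -> FAULT, frames=[4,3] (faults so far: 2)
  step 3: ref 2 -> FAULT, evict 4, frames=[2,3] (faults so far: 3)
  step 4: ref 1 -> FAULT, evict 3, frames=[2,1] (faults so far: 4)
  step 5: ref 1 -> HIT, frames=[2,1] (faults so far: 4)
  step 6: ref 4 -> FAULT, evict 2, frames=[4,1] (faults so far: 5)
  step 7: ref 4 -> HIT, frames=[4,1] (faults so far: 5)
  step 8: ref 1 -> HIT, frames=[4,1] (faults so far: 5)
  step 9: ref 3 -> FAULT, evict 4, frames=[3,1] (faults so far: 6)
  step 10: ref 1 -> HIT, frames=[3,1] (faults so far: 6)
  step 11: ref 1 -> HIT, frames=[3,1] (faults so far: 6)
  step 12: ref 1 -> HIT, frames=[3,1] (faults so far: 6)
  step 13: ref 1 -> HIT, frames=[3,1] (faults so far: 6)
  step 14: ref 3 -> HIT, frames=[3,1] (faults so far: 6)
  step 15: ref 3 -> HIT, frames=[3,1] (faults so far: 6)
  LRU total faults: 6
--- Optimal ---
  step 0: ref 4 -> FAULT, frames=[4,-] (faults so far: 1)
  step 1: ref 4 -> HIT, frames=[4,-] (faults so far: 1)
  step 2: ref 3 -> FAULT, frames=[4,3] (faults so far: 2)
  step 3: ref 2 -> FAULT, evict 3, frames=[4,2] (faults so far: 3)
  step 4: ref 1 -> FAULT, evict 2, frames=[4,1] (faults so far: 4)
  step 5: ref 1 -> HIT, frames=[4,1] (faults so far: 4)
  step 6: ref 4 -> HIT, frames=[4,1] (faults so far: 4)
  step 7: ref 4 -> HIT, frames=[4,1] (faults so far: 4)
  step 8: ref 1 -> HIT, frames=[4,1] (faults so far: 4)
  step 9: ref 3 -> FAULT, evict 4, frames=[3,1] (faults so far: 5)
  step 10: ref 1 -> HIT, frames=[3,1] (faults so far: 5)
  step 11: ref 1 -> HIT, frames=[3,1] (faults so far: 5)
  step 12: ref 1 -> HIT, frames=[3,1] (faults so far: 5)
  step 13: ref 1 -> HIT, frames=[3,1] (faults so far: 5)
  step 14: ref 3 -> HIT, frames=[3,1] (faults so far: 5)
  step 15: ref 3 -> HIT, frames=[3,1] (faults so far: 5)
  Optimal total faults: 5

Answer: 7 6 5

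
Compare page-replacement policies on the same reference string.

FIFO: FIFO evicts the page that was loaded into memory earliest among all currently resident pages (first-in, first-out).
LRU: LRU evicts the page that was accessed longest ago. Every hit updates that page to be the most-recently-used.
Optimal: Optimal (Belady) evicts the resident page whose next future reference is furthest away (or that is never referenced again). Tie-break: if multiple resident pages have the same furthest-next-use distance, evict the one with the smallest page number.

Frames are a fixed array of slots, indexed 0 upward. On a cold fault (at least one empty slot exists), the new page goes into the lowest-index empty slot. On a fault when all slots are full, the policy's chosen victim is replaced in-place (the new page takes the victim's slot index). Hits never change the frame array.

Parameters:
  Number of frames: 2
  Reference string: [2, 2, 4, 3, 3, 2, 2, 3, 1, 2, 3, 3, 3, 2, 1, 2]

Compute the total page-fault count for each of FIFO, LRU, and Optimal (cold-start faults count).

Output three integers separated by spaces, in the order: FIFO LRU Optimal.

--- FIFO ---
  step 0: ref 2 -> FAULT, frames=[2,-] (faults so far: 1)
  step 1: ref 2 -> HIT, frames=[2,-] (faults so far: 1)
  step 2: ref 4 -> FAULT, frames=[2,4] (faults so far: 2)
  step 3: ref 3 -> FAULT, evict 2, frames=[3,4] (faults so far: 3)
  step 4: ref 3 -> HIT, frames=[3,4] (faults so far: 3)
  step 5: ref 2 -> FAULT, evict 4, frames=[3,2] (faults so far: 4)
  step 6: ref 2 -> HIT, frames=[3,2] (faults so far: 4)
  step 7: ref 3 -> HIT, frames=[3,2] (faults so far: 4)
  step 8: ref 1 -> FAULT, evict 3, frames=[1,2] (faults so far: 5)
  step 9: ref 2 -> HIT, frames=[1,2] (faults so far: 5)
  step 10: ref 3 -> FAULT, evict 2, frames=[1,3] (faults so far: 6)
  step 11: ref 3 -> HIT, frames=[1,3] (faults so far: 6)
  step 12: ref 3 -> HIT, frames=[1,3] (faults so far: 6)
  step 13: ref 2 -> FAULT, evict 1, frames=[2,3] (faults so far: 7)
  step 14: ref 1 -> FAULT, evict 3, frames=[2,1] (faults so far: 8)
  step 15: ref 2 -> HIT, frames=[2,1] (faults so far: 8)
  FIFO total faults: 8
--- LRU ---
  step 0: ref 2 -> FAULT, frames=[2,-] (faults so far: 1)
  step 1: ref 2 -> HIT, frames=[2,-] (faults so far: 1)
  step 2: ref 4 -> FAULT, frames=[2,4] (faults so far: 2)
  step 3: ref 3 -> FAULT, evict 2, frames=[3,4] (faults so far: 3)
  step 4: ref 3 -> HIT, frames=[3,4] (faults so far: 3)
  step 5: ref 2 -> FAULT, evict 4, frames=[3,2] (faults so far: 4)
  step 6: ref 2 -> HIT, frames=[3,2] (faults so far: 4)
  step 7: ref 3 -> HIT, frames=[3,2] (faults so far: 4)
  step 8: ref 1 -> FAULT, evict 2, frames=[3,1] (faults so far: 5)
  step 9: ref 2 -> FAULT, evict 3, frames=[2,1] (faults so far: 6)
  step 10: ref 3 -> FAULT, evict 1, frames=[2,3] (faults so far: 7)
  step 11: ref 3 -> HIT, frames=[2,3] (faults so far: 7)
  step 12: ref 3 -> HIT, frames=[2,3] (faults so far: 7)
  step 13: ref 2 -> HIT, frames=[2,3] (faults so far: 7)
  step 14: ref 1 -> FAULT, evict 3, frames=[2,1] (faults so far: 8)
  step 15: ref 2 -> HIT, frames=[2,1] (faults so far: 8)
  LRU total faults: 8
--- Optimal ---
  step 0: ref 2 -> FAULT, frames=[2,-] (faults so far: 1)
  step 1: ref 2 -> HIT, frames=[2,-] (faults so far: 1)
  step 2: ref 4 -> FAULT, frames=[2,4] (faults so far: 2)
  step 3: ref 3 -> FAULT, evict 4, frames=[2,3] (faults so far: 3)
  step 4: ref 3 -> HIT, frames=[2,3] (faults so far: 3)
  step 5: ref 2 -> HIT, frames=[2,3] (faults so far: 3)
  step 6: ref 2 -> HIT, frames=[2,3] (faults so far: 3)
  step 7: ref 3 -> HIT, frames=[2,3] (faults so far: 3)
  step 8: ref 1 -> FAULT, evict 3, frames=[2,1] (faults so far: 4)
  step 9: ref 2 -> HIT, frames=[2,1] (faults so far: 4)
  step 10: ref 3 -> FAULT, evict 1, frames=[2,3] (faults so far: 5)
  step 11: ref 3 -> HIT, frames=[2,3] (faults so far: 5)
  step 12: ref 3 -> HIT, frames=[2,3] (faults so far: 5)
  step 13: ref 2 -> HIT, frames=[2,3] (faults so far: 5)
  step 14: ref 1 -> FAULT, evict 3, frames=[2,1] (faults so far: 6)
  step 15: ref 2 -> HIT, frames=[2,1] (faults so far: 6)
  Optimal total faults: 6

Answer: 8 8 6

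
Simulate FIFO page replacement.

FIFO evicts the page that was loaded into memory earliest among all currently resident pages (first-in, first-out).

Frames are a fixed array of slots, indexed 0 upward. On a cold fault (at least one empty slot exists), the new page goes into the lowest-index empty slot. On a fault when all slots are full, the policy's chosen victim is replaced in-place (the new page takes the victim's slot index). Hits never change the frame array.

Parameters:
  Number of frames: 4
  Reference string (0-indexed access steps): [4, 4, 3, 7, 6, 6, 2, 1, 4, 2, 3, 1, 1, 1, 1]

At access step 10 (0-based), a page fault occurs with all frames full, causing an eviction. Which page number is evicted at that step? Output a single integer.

Step 0: ref 4 -> FAULT, frames=[4,-,-,-]
Step 1: ref 4 -> HIT, frames=[4,-,-,-]
Step 2: ref 3 -> FAULT, frames=[4,3,-,-]
Step 3: ref 7 -> FAULT, frames=[4,3,7,-]
Step 4: ref 6 -> FAULT, frames=[4,3,7,6]
Step 5: ref 6 -> HIT, frames=[4,3,7,6]
Step 6: ref 2 -> FAULT, evict 4, frames=[2,3,7,6]
Step 7: ref 1 -> FAULT, evict 3, frames=[2,1,7,6]
Step 8: ref 4 -> FAULT, evict 7, frames=[2,1,4,6]
Step 9: ref 2 -> HIT, frames=[2,1,4,6]
Step 10: ref 3 -> FAULT, evict 6, frames=[2,1,4,3]
At step 10: evicted page 6

Answer: 6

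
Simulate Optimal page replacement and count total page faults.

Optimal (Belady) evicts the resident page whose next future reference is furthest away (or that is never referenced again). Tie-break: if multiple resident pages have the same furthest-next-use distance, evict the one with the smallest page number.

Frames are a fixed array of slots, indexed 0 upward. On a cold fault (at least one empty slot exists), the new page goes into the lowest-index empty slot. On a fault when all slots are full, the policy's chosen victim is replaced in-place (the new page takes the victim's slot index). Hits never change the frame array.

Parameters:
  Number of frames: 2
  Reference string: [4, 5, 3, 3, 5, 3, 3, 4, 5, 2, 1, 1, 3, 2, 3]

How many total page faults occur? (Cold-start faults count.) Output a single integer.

Answer: 7

Derivation:
Step 0: ref 4 → FAULT, frames=[4,-]
Step 1: ref 5 → FAULT, frames=[4,5]
Step 2: ref 3 → FAULT (evict 4), frames=[3,5]
Step 3: ref 3 → HIT, frames=[3,5]
Step 4: ref 5 → HIT, frames=[3,5]
Step 5: ref 3 → HIT, frames=[3,5]
Step 6: ref 3 → HIT, frames=[3,5]
Step 7: ref 4 → FAULT (evict 3), frames=[4,5]
Step 8: ref 5 → HIT, frames=[4,5]
Step 9: ref 2 → FAULT (evict 4), frames=[2,5]
Step 10: ref 1 → FAULT (evict 5), frames=[2,1]
Step 11: ref 1 → HIT, frames=[2,1]
Step 12: ref 3 → FAULT (evict 1), frames=[2,3]
Step 13: ref 2 → HIT, frames=[2,3]
Step 14: ref 3 → HIT, frames=[2,3]
Total faults: 7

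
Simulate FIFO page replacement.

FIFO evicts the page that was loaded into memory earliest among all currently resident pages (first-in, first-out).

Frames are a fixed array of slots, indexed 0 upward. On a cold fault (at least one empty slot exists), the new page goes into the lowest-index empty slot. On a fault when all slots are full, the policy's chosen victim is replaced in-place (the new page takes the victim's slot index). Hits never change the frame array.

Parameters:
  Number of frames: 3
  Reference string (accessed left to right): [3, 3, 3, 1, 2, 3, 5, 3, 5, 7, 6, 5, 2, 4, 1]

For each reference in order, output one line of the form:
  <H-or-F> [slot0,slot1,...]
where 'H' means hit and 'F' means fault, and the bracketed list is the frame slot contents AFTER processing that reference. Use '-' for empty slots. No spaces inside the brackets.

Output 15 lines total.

F [3,-,-]
H [3,-,-]
H [3,-,-]
F [3,1,-]
F [3,1,2]
H [3,1,2]
F [5,1,2]
F [5,3,2]
H [5,3,2]
F [5,3,7]
F [6,3,7]
F [6,5,7]
F [6,5,2]
F [4,5,2]
F [4,1,2]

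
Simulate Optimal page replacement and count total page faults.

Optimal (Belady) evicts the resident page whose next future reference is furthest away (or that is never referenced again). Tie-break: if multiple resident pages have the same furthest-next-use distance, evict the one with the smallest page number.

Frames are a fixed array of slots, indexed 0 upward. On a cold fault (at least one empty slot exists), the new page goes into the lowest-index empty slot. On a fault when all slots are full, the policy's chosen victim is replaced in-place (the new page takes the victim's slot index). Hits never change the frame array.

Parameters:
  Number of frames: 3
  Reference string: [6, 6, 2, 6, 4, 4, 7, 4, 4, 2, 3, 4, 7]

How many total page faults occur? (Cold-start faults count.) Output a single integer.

Step 0: ref 6 → FAULT, frames=[6,-,-]
Step 1: ref 6 → HIT, frames=[6,-,-]
Step 2: ref 2 → FAULT, frames=[6,2,-]
Step 3: ref 6 → HIT, frames=[6,2,-]
Step 4: ref 4 → FAULT, frames=[6,2,4]
Step 5: ref 4 → HIT, frames=[6,2,4]
Step 6: ref 7 → FAULT (evict 6), frames=[7,2,4]
Step 7: ref 4 → HIT, frames=[7,2,4]
Step 8: ref 4 → HIT, frames=[7,2,4]
Step 9: ref 2 → HIT, frames=[7,2,4]
Step 10: ref 3 → FAULT (evict 2), frames=[7,3,4]
Step 11: ref 4 → HIT, frames=[7,3,4]
Step 12: ref 7 → HIT, frames=[7,3,4]
Total faults: 5

Answer: 5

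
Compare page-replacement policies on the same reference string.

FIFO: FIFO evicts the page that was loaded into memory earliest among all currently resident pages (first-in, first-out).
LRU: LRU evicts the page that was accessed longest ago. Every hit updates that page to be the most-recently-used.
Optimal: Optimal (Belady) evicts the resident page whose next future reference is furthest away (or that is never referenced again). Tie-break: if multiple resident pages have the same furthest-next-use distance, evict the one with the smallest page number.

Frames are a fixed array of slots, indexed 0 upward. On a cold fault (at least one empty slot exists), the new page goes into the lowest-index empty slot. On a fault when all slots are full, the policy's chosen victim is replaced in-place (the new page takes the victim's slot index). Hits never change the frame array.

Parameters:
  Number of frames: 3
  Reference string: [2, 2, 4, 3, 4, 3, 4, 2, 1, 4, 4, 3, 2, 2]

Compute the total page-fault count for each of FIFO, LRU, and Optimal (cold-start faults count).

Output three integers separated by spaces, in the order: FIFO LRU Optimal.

Answer: 5 6 5

Derivation:
--- FIFO ---
  step 0: ref 2 -> FAULT, frames=[2,-,-] (faults so far: 1)
  step 1: ref 2 -> HIT, frames=[2,-,-] (faults so far: 1)
  step 2: ref 4 -> FAULT, frames=[2,4,-] (faults so far: 2)
  step 3: ref 3 -> FAULT, frames=[2,4,3] (faults so far: 3)
  step 4: ref 4 -> HIT, frames=[2,4,3] (faults so far: 3)
  step 5: ref 3 -> HIT, frames=[2,4,3] (faults so far: 3)
  step 6: ref 4 -> HIT, frames=[2,4,3] (faults so far: 3)
  step 7: ref 2 -> HIT, frames=[2,4,3] (faults so far: 3)
  step 8: ref 1 -> FAULT, evict 2, frames=[1,4,3] (faults so far: 4)
  step 9: ref 4 -> HIT, frames=[1,4,3] (faults so far: 4)
  step 10: ref 4 -> HIT, frames=[1,4,3] (faults so far: 4)
  step 11: ref 3 -> HIT, frames=[1,4,3] (faults so far: 4)
  step 12: ref 2 -> FAULT, evict 4, frames=[1,2,3] (faults so far: 5)
  step 13: ref 2 -> HIT, frames=[1,2,3] (faults so far: 5)
  FIFO total faults: 5
--- LRU ---
  step 0: ref 2 -> FAULT, frames=[2,-,-] (faults so far: 1)
  step 1: ref 2 -> HIT, frames=[2,-,-] (faults so far: 1)
  step 2: ref 4 -> FAULT, frames=[2,4,-] (faults so far: 2)
  step 3: ref 3 -> FAULT, frames=[2,4,3] (faults so far: 3)
  step 4: ref 4 -> HIT, frames=[2,4,3] (faults so far: 3)
  step 5: ref 3 -> HIT, frames=[2,4,3] (faults so far: 3)
  step 6: ref 4 -> HIT, frames=[2,4,3] (faults so far: 3)
  step 7: ref 2 -> HIT, frames=[2,4,3] (faults so far: 3)
  step 8: ref 1 -> FAULT, evict 3, frames=[2,4,1] (faults so far: 4)
  step 9: ref 4 -> HIT, frames=[2,4,1] (faults so far: 4)
  step 10: ref 4 -> HIT, frames=[2,4,1] (faults so far: 4)
  step 11: ref 3 -> FAULT, evict 2, frames=[3,4,1] (faults so far: 5)
  step 12: ref 2 -> FAULT, evict 1, frames=[3,4,2] (faults so far: 6)
  step 13: ref 2 -> HIT, frames=[3,4,2] (faults so far: 6)
  LRU total faults: 6
--- Optimal ---
  step 0: ref 2 -> FAULT, frames=[2,-,-] (faults so far: 1)
  step 1: ref 2 -> HIT, frames=[2,-,-] (faults so far: 1)
  step 2: ref 4 -> FAULT, frames=[2,4,-] (faults so far: 2)
  step 3: ref 3 -> FAULT, frames=[2,4,3] (faults so far: 3)
  step 4: ref 4 -> HIT, frames=[2,4,3] (faults so far: 3)
  step 5: ref 3 -> HIT, frames=[2,4,3] (faults so far: 3)
  step 6: ref 4 -> HIT, frames=[2,4,3] (faults so far: 3)
  step 7: ref 2 -> HIT, frames=[2,4,3] (faults so far: 3)
  step 8: ref 1 -> FAULT, evict 2, frames=[1,4,3] (faults so far: 4)
  step 9: ref 4 -> HIT, frames=[1,4,3] (faults so far: 4)
  step 10: ref 4 -> HIT, frames=[1,4,3] (faults so far: 4)
  step 11: ref 3 -> HIT, frames=[1,4,3] (faults so far: 4)
  step 12: ref 2 -> FAULT, evict 1, frames=[2,4,3] (faults so far: 5)
  step 13: ref 2 -> HIT, frames=[2,4,3] (faults so far: 5)
  Optimal total faults: 5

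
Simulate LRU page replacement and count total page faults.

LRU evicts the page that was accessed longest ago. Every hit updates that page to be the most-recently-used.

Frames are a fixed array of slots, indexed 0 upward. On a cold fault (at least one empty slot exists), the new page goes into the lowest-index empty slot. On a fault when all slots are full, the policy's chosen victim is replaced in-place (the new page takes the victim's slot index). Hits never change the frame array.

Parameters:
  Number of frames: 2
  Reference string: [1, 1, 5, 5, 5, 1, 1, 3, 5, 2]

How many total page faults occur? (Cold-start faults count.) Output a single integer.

Step 0: ref 1 → FAULT, frames=[1,-]
Step 1: ref 1 → HIT, frames=[1,-]
Step 2: ref 5 → FAULT, frames=[1,5]
Step 3: ref 5 → HIT, frames=[1,5]
Step 4: ref 5 → HIT, frames=[1,5]
Step 5: ref 1 → HIT, frames=[1,5]
Step 6: ref 1 → HIT, frames=[1,5]
Step 7: ref 3 → FAULT (evict 5), frames=[1,3]
Step 8: ref 5 → FAULT (evict 1), frames=[5,3]
Step 9: ref 2 → FAULT (evict 3), frames=[5,2]
Total faults: 5

Answer: 5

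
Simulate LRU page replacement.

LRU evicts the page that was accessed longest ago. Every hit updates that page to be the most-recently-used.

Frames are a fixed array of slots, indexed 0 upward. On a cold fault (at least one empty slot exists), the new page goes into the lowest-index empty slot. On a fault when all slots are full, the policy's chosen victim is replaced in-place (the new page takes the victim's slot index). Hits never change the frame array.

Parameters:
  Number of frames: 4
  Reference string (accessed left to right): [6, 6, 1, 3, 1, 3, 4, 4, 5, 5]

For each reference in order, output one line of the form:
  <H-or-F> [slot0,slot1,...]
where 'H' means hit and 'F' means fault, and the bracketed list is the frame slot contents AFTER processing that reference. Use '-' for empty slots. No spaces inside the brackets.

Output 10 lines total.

F [6,-,-,-]
H [6,-,-,-]
F [6,1,-,-]
F [6,1,3,-]
H [6,1,3,-]
H [6,1,3,-]
F [6,1,3,4]
H [6,1,3,4]
F [5,1,3,4]
H [5,1,3,4]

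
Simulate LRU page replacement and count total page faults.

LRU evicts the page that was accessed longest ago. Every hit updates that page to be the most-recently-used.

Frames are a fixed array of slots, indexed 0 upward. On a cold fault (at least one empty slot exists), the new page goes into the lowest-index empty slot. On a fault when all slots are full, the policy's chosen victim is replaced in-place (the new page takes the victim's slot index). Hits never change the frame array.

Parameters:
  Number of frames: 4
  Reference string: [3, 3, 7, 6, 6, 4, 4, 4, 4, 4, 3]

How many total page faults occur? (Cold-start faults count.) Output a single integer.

Step 0: ref 3 → FAULT, frames=[3,-,-,-]
Step 1: ref 3 → HIT, frames=[3,-,-,-]
Step 2: ref 7 → FAULT, frames=[3,7,-,-]
Step 3: ref 6 → FAULT, frames=[3,7,6,-]
Step 4: ref 6 → HIT, frames=[3,7,6,-]
Step 5: ref 4 → FAULT, frames=[3,7,6,4]
Step 6: ref 4 → HIT, frames=[3,7,6,4]
Step 7: ref 4 → HIT, frames=[3,7,6,4]
Step 8: ref 4 → HIT, frames=[3,7,6,4]
Step 9: ref 4 → HIT, frames=[3,7,6,4]
Step 10: ref 3 → HIT, frames=[3,7,6,4]
Total faults: 4

Answer: 4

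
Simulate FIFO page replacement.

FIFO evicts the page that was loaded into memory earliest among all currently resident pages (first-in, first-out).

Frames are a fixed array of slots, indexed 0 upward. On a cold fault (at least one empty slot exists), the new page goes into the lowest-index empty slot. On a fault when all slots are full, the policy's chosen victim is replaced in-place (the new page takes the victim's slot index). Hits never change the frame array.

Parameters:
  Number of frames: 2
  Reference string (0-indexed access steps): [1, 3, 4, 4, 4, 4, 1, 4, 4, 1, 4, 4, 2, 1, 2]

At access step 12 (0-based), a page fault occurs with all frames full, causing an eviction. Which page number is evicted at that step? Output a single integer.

Step 0: ref 1 -> FAULT, frames=[1,-]
Step 1: ref 3 -> FAULT, frames=[1,3]
Step 2: ref 4 -> FAULT, evict 1, frames=[4,3]
Step 3: ref 4 -> HIT, frames=[4,3]
Step 4: ref 4 -> HIT, frames=[4,3]
Step 5: ref 4 -> HIT, frames=[4,3]
Step 6: ref 1 -> FAULT, evict 3, frames=[4,1]
Step 7: ref 4 -> HIT, frames=[4,1]
Step 8: ref 4 -> HIT, frames=[4,1]
Step 9: ref 1 -> HIT, frames=[4,1]
Step 10: ref 4 -> HIT, frames=[4,1]
Step 11: ref 4 -> HIT, frames=[4,1]
Step 12: ref 2 -> FAULT, evict 4, frames=[2,1]
At step 12: evicted page 4

Answer: 4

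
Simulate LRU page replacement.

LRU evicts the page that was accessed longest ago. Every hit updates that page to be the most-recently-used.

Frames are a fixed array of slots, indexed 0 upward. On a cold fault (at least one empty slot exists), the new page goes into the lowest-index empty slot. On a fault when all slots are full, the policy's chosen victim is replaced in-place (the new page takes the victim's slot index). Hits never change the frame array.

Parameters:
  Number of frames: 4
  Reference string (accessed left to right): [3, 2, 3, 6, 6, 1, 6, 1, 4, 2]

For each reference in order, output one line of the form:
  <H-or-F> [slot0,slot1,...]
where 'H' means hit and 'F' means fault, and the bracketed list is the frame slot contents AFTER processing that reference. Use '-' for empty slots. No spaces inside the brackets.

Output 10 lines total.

F [3,-,-,-]
F [3,2,-,-]
H [3,2,-,-]
F [3,2,6,-]
H [3,2,6,-]
F [3,2,6,1]
H [3,2,6,1]
H [3,2,6,1]
F [3,4,6,1]
F [2,4,6,1]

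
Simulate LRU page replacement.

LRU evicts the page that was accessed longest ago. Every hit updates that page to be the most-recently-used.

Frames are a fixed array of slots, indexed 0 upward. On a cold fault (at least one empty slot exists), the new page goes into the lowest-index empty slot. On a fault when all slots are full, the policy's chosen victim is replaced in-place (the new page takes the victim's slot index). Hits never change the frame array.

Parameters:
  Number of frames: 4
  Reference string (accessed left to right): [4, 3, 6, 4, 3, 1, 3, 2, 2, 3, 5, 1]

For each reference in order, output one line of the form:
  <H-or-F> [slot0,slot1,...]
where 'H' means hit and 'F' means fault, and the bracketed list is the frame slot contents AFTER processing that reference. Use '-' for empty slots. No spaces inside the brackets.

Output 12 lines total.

F [4,-,-,-]
F [4,3,-,-]
F [4,3,6,-]
H [4,3,6,-]
H [4,3,6,-]
F [4,3,6,1]
H [4,3,6,1]
F [4,3,2,1]
H [4,3,2,1]
H [4,3,2,1]
F [5,3,2,1]
H [5,3,2,1]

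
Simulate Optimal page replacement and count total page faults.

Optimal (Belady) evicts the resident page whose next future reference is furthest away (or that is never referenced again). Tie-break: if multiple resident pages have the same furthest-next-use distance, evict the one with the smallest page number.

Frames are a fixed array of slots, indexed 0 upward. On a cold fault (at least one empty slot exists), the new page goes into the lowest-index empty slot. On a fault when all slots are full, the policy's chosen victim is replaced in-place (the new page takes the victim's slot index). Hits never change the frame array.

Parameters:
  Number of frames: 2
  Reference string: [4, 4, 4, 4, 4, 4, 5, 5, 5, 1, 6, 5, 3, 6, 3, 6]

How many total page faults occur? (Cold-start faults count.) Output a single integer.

Step 0: ref 4 → FAULT, frames=[4,-]
Step 1: ref 4 → HIT, frames=[4,-]
Step 2: ref 4 → HIT, frames=[4,-]
Step 3: ref 4 → HIT, frames=[4,-]
Step 4: ref 4 → HIT, frames=[4,-]
Step 5: ref 4 → HIT, frames=[4,-]
Step 6: ref 5 → FAULT, frames=[4,5]
Step 7: ref 5 → HIT, frames=[4,5]
Step 8: ref 5 → HIT, frames=[4,5]
Step 9: ref 1 → FAULT (evict 4), frames=[1,5]
Step 10: ref 6 → FAULT (evict 1), frames=[6,5]
Step 11: ref 5 → HIT, frames=[6,5]
Step 12: ref 3 → FAULT (evict 5), frames=[6,3]
Step 13: ref 6 → HIT, frames=[6,3]
Step 14: ref 3 → HIT, frames=[6,3]
Step 15: ref 6 → HIT, frames=[6,3]
Total faults: 5

Answer: 5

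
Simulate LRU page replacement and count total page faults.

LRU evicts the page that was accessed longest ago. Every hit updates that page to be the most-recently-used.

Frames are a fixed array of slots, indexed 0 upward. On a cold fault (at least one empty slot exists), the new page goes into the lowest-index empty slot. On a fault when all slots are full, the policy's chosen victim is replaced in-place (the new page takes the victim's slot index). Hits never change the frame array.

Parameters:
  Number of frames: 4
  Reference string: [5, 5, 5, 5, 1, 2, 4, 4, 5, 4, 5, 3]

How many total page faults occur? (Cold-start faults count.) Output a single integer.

Answer: 5

Derivation:
Step 0: ref 5 → FAULT, frames=[5,-,-,-]
Step 1: ref 5 → HIT, frames=[5,-,-,-]
Step 2: ref 5 → HIT, frames=[5,-,-,-]
Step 3: ref 5 → HIT, frames=[5,-,-,-]
Step 4: ref 1 → FAULT, frames=[5,1,-,-]
Step 5: ref 2 → FAULT, frames=[5,1,2,-]
Step 6: ref 4 → FAULT, frames=[5,1,2,4]
Step 7: ref 4 → HIT, frames=[5,1,2,4]
Step 8: ref 5 → HIT, frames=[5,1,2,4]
Step 9: ref 4 → HIT, frames=[5,1,2,4]
Step 10: ref 5 → HIT, frames=[5,1,2,4]
Step 11: ref 3 → FAULT (evict 1), frames=[5,3,2,4]
Total faults: 5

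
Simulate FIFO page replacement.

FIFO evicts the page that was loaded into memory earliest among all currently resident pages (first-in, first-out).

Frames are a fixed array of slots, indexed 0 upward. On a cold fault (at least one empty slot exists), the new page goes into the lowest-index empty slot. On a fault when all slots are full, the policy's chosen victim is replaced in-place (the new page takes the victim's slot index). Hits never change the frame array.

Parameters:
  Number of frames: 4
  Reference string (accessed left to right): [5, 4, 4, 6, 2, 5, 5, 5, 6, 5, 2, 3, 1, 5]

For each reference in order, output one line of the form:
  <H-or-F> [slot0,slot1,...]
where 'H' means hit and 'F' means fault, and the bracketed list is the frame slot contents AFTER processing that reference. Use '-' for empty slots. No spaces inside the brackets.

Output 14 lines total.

F [5,-,-,-]
F [5,4,-,-]
H [5,4,-,-]
F [5,4,6,-]
F [5,4,6,2]
H [5,4,6,2]
H [5,4,6,2]
H [5,4,6,2]
H [5,4,6,2]
H [5,4,6,2]
H [5,4,6,2]
F [3,4,6,2]
F [3,1,6,2]
F [3,1,5,2]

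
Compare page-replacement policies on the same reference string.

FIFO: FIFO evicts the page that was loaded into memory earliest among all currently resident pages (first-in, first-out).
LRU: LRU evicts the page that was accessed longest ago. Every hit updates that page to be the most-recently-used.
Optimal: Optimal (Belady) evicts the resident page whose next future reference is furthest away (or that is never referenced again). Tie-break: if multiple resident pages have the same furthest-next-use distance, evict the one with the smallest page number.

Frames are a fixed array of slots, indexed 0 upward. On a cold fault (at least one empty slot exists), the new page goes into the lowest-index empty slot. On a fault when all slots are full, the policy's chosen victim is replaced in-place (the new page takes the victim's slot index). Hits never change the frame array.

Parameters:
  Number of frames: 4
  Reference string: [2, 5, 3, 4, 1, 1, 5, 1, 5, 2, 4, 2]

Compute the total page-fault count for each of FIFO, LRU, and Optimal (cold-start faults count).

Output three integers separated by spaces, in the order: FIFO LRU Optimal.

Answer: 6 6 5

Derivation:
--- FIFO ---
  step 0: ref 2 -> FAULT, frames=[2,-,-,-] (faults so far: 1)
  step 1: ref 5 -> FAULT, frames=[2,5,-,-] (faults so far: 2)
  step 2: ref 3 -> FAULT, frames=[2,5,3,-] (faults so far: 3)
  step 3: ref 4 -> FAULT, frames=[2,5,3,4] (faults so far: 4)
  step 4: ref 1 -> FAULT, evict 2, frames=[1,5,3,4] (faults so far: 5)
  step 5: ref 1 -> HIT, frames=[1,5,3,4] (faults so far: 5)
  step 6: ref 5 -> HIT, frames=[1,5,3,4] (faults so far: 5)
  step 7: ref 1 -> HIT, frames=[1,5,3,4] (faults so far: 5)
  step 8: ref 5 -> HIT, frames=[1,5,3,4] (faults so far: 5)
  step 9: ref 2 -> FAULT, evict 5, frames=[1,2,3,4] (faults so far: 6)
  step 10: ref 4 -> HIT, frames=[1,2,3,4] (faults so far: 6)
  step 11: ref 2 -> HIT, frames=[1,2,3,4] (faults so far: 6)
  FIFO total faults: 6
--- LRU ---
  step 0: ref 2 -> FAULT, frames=[2,-,-,-] (faults so far: 1)
  step 1: ref 5 -> FAULT, frames=[2,5,-,-] (faults so far: 2)
  step 2: ref 3 -> FAULT, frames=[2,5,3,-] (faults so far: 3)
  step 3: ref 4 -> FAULT, frames=[2,5,3,4] (faults so far: 4)
  step 4: ref 1 -> FAULT, evict 2, frames=[1,5,3,4] (faults so far: 5)
  step 5: ref 1 -> HIT, frames=[1,5,3,4] (faults so far: 5)
  step 6: ref 5 -> HIT, frames=[1,5,3,4] (faults so far: 5)
  step 7: ref 1 -> HIT, frames=[1,5,3,4] (faults so far: 5)
  step 8: ref 5 -> HIT, frames=[1,5,3,4] (faults so far: 5)
  step 9: ref 2 -> FAULT, evict 3, frames=[1,5,2,4] (faults so far: 6)
  step 10: ref 4 -> HIT, frames=[1,5,2,4] (faults so far: 6)
  step 11: ref 2 -> HIT, frames=[1,5,2,4] (faults so far: 6)
  LRU total faults: 6
--- Optimal ---
  step 0: ref 2 -> FAULT, frames=[2,-,-,-] (faults so far: 1)
  step 1: ref 5 -> FAULT, frames=[2,5,-,-] (faults so far: 2)
  step 2: ref 3 -> FAULT, frames=[2,5,3,-] (faults so far: 3)
  step 3: ref 4 -> FAULT, frames=[2,5,3,4] (faults so far: 4)
  step 4: ref 1 -> FAULT, evict 3, frames=[2,5,1,4] (faults so far: 5)
  step 5: ref 1 -> HIT, frames=[2,5,1,4] (faults so far: 5)
  step 6: ref 5 -> HIT, frames=[2,5,1,4] (faults so far: 5)
  step 7: ref 1 -> HIT, frames=[2,5,1,4] (faults so far: 5)
  step 8: ref 5 -> HIT, frames=[2,5,1,4] (faults so far: 5)
  step 9: ref 2 -> HIT, frames=[2,5,1,4] (faults so far: 5)
  step 10: ref 4 -> HIT, frames=[2,5,1,4] (faults so far: 5)
  step 11: ref 2 -> HIT, frames=[2,5,1,4] (faults so far: 5)
  Optimal total faults: 5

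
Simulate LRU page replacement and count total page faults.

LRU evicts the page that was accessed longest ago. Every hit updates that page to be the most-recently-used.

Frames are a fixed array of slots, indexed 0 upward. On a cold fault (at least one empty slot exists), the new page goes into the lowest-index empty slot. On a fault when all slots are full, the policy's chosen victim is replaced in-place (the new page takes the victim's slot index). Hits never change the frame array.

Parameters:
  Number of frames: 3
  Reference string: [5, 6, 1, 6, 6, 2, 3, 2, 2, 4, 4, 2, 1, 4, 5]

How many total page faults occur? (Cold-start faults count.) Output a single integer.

Step 0: ref 5 → FAULT, frames=[5,-,-]
Step 1: ref 6 → FAULT, frames=[5,6,-]
Step 2: ref 1 → FAULT, frames=[5,6,1]
Step 3: ref 6 → HIT, frames=[5,6,1]
Step 4: ref 6 → HIT, frames=[5,6,1]
Step 5: ref 2 → FAULT (evict 5), frames=[2,6,1]
Step 6: ref 3 → FAULT (evict 1), frames=[2,6,3]
Step 7: ref 2 → HIT, frames=[2,6,3]
Step 8: ref 2 → HIT, frames=[2,6,3]
Step 9: ref 4 → FAULT (evict 6), frames=[2,4,3]
Step 10: ref 4 → HIT, frames=[2,4,3]
Step 11: ref 2 → HIT, frames=[2,4,3]
Step 12: ref 1 → FAULT (evict 3), frames=[2,4,1]
Step 13: ref 4 → HIT, frames=[2,4,1]
Step 14: ref 5 → FAULT (evict 2), frames=[5,4,1]
Total faults: 8

Answer: 8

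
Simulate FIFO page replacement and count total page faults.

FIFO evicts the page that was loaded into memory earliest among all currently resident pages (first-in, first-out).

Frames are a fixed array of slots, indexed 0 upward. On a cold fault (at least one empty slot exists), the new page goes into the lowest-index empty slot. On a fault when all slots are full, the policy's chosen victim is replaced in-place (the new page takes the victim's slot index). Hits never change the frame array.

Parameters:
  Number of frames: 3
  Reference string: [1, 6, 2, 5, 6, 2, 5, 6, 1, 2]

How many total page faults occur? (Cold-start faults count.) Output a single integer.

Step 0: ref 1 → FAULT, frames=[1,-,-]
Step 1: ref 6 → FAULT, frames=[1,6,-]
Step 2: ref 2 → FAULT, frames=[1,6,2]
Step 3: ref 5 → FAULT (evict 1), frames=[5,6,2]
Step 4: ref 6 → HIT, frames=[5,6,2]
Step 5: ref 2 → HIT, frames=[5,6,2]
Step 6: ref 5 → HIT, frames=[5,6,2]
Step 7: ref 6 → HIT, frames=[5,6,2]
Step 8: ref 1 → FAULT (evict 6), frames=[5,1,2]
Step 9: ref 2 → HIT, frames=[5,1,2]
Total faults: 5

Answer: 5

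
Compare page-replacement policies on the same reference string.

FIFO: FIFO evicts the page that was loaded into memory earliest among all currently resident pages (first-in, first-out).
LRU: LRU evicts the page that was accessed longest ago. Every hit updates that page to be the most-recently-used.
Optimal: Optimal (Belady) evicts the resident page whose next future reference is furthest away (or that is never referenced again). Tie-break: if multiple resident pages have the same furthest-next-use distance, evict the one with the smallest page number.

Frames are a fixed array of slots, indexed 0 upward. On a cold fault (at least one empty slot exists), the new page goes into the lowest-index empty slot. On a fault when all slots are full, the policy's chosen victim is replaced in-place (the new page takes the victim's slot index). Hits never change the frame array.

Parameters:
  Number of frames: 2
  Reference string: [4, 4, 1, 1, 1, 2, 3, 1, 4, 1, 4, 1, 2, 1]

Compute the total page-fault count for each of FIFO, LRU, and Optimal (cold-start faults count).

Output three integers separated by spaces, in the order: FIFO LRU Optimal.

--- FIFO ---
  step 0: ref 4 -> FAULT, frames=[4,-] (faults so far: 1)
  step 1: ref 4 -> HIT, frames=[4,-] (faults so far: 1)
  step 2: ref 1 -> FAULT, frames=[4,1] (faults so far: 2)
  step 3: ref 1 -> HIT, frames=[4,1] (faults so far: 2)
  step 4: ref 1 -> HIT, frames=[4,1] (faults so far: 2)
  step 5: ref 2 -> FAULT, evict 4, frames=[2,1] (faults so far: 3)
  step 6: ref 3 -> FAULT, evict 1, frames=[2,3] (faults so far: 4)
  step 7: ref 1 -> FAULT, evict 2, frames=[1,3] (faults so far: 5)
  step 8: ref 4 -> FAULT, evict 3, frames=[1,4] (faults so far: 6)
  step 9: ref 1 -> HIT, frames=[1,4] (faults so far: 6)
  step 10: ref 4 -> HIT, frames=[1,4] (faults so far: 6)
  step 11: ref 1 -> HIT, frames=[1,4] (faults so far: 6)
  step 12: ref 2 -> FAULT, evict 1, frames=[2,4] (faults so far: 7)
  step 13: ref 1 -> FAULT, evict 4, frames=[2,1] (faults so far: 8)
  FIFO total faults: 8
--- LRU ---
  step 0: ref 4 -> FAULT, frames=[4,-] (faults so far: 1)
  step 1: ref 4 -> HIT, frames=[4,-] (faults so far: 1)
  step 2: ref 1 -> FAULT, frames=[4,1] (faults so far: 2)
  step 3: ref 1 -> HIT, frames=[4,1] (faults so far: 2)
  step 4: ref 1 -> HIT, frames=[4,1] (faults so far: 2)
  step 5: ref 2 -> FAULT, evict 4, frames=[2,1] (faults so far: 3)
  step 6: ref 3 -> FAULT, evict 1, frames=[2,3] (faults so far: 4)
  step 7: ref 1 -> FAULT, evict 2, frames=[1,3] (faults so far: 5)
  step 8: ref 4 -> FAULT, evict 3, frames=[1,4] (faults so far: 6)
  step 9: ref 1 -> HIT, frames=[1,4] (faults so far: 6)
  step 10: ref 4 -> HIT, frames=[1,4] (faults so far: 6)
  step 11: ref 1 -> HIT, frames=[1,4] (faults so far: 6)
  step 12: ref 2 -> FAULT, evict 4, frames=[1,2] (faults so far: 7)
  step 13: ref 1 -> HIT, frames=[1,2] (faults so far: 7)
  LRU total faults: 7
--- Optimal ---
  step 0: ref 4 -> FAULT, frames=[4,-] (faults so far: 1)
  step 1: ref 4 -> HIT, frames=[4,-] (faults so far: 1)
  step 2: ref 1 -> FAULT, frames=[4,1] (faults so far: 2)
  step 3: ref 1 -> HIT, frames=[4,1] (faults so far: 2)
  step 4: ref 1 -> HIT, frames=[4,1] (faults so far: 2)
  step 5: ref 2 -> FAULT, evict 4, frames=[2,1] (faults so far: 3)
  step 6: ref 3 -> FAULT, evict 2, frames=[3,1] (faults so far: 4)
  step 7: ref 1 -> HIT, frames=[3,1] (faults so far: 4)
  step 8: ref 4 -> FAULT, evict 3, frames=[4,1] (faults so far: 5)
  step 9: ref 1 -> HIT, frames=[4,1] (faults so far: 5)
  step 10: ref 4 -> HIT, frames=[4,1] (faults so far: 5)
  step 11: ref 1 -> HIT, frames=[4,1] (faults so far: 5)
  step 12: ref 2 -> FAULT, evict 4, frames=[2,1] (faults so far: 6)
  step 13: ref 1 -> HIT, frames=[2,1] (faults so far: 6)
  Optimal total faults: 6

Answer: 8 7 6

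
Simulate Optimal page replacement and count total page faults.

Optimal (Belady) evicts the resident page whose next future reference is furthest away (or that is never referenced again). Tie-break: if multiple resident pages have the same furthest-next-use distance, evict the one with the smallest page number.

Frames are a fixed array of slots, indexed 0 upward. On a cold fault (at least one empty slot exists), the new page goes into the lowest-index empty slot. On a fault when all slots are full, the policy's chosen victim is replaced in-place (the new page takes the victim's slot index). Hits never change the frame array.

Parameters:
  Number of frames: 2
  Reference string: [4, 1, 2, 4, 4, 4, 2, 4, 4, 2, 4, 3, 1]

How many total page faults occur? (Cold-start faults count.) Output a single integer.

Step 0: ref 4 → FAULT, frames=[4,-]
Step 1: ref 1 → FAULT, frames=[4,1]
Step 2: ref 2 → FAULT (evict 1), frames=[4,2]
Step 3: ref 4 → HIT, frames=[4,2]
Step 4: ref 4 → HIT, frames=[4,2]
Step 5: ref 4 → HIT, frames=[4,2]
Step 6: ref 2 → HIT, frames=[4,2]
Step 7: ref 4 → HIT, frames=[4,2]
Step 8: ref 4 → HIT, frames=[4,2]
Step 9: ref 2 → HIT, frames=[4,2]
Step 10: ref 4 → HIT, frames=[4,2]
Step 11: ref 3 → FAULT (evict 2), frames=[4,3]
Step 12: ref 1 → FAULT (evict 3), frames=[4,1]
Total faults: 5

Answer: 5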